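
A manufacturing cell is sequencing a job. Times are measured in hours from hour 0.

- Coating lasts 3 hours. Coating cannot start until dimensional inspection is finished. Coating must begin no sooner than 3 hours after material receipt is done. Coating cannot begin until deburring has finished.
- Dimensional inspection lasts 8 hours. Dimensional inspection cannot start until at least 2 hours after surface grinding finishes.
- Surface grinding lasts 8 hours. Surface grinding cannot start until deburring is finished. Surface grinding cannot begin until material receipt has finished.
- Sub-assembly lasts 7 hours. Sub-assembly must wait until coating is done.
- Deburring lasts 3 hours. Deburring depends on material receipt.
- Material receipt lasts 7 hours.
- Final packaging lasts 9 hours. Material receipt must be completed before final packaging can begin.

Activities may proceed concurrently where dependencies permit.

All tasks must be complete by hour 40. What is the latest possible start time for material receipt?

2

Sub-assembly has no dependents, so it just needs to finish by hour 40. Starting by 40 − 7 = hour 33 achieves that.
Coating feeds into sub-assembly (must start by hour 33); so coating must finish by hour 33 and therefore start by hour 30.
Dimensional inspection feeds into coating (must start by hour 30); so dimensional inspection must finish by hour 30 and therefore start by hour 22.
Surface grinding must finish before dimensional inspection (must start by hour 22, minus 2-hour gap → hour 20). With an 8-hour duration, surface grinding must start by 20 − 8 = hour 12.
Deburring has several dependents: surface grinding (must start by hour 12); coating (must start by hour 30). The earliest of those limits is hour 12, so deburring must start by 12 − 3 = hour 9.
Final packaging has no dependents, so it just needs to finish by hour 40. Starting by 40 − 9 = hour 31 achieves that.
Material receipt has several dependents: deburring (must start by hour 9); surface grinding (must start by hour 12); coating (must start by hour 30, minus 3-hour gap → hour 27); final packaging (must start by hour 31). The earliest of those limits is hour 9, so material receipt must start by 9 − 7 = hour 2.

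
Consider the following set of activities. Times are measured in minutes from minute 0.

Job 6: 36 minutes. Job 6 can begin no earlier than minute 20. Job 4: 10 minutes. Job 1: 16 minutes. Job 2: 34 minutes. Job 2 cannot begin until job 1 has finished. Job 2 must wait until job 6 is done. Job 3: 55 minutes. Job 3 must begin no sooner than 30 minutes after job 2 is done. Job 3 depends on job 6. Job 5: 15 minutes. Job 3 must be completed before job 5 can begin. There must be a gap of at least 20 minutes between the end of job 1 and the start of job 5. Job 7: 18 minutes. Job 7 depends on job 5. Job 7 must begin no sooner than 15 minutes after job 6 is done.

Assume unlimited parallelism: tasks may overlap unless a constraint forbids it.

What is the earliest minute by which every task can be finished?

Job 6 waits on its own release at minute 20, so it starts at minute 20 and finishes at 20 + 36 = minute 56.
Job 4 has no prerequisites, so it starts at minute 0 and finishes at minute 10.
Job 1 has no prerequisites, so it starts at minute 0 and finishes at minute 16.
Job 2 cannot start until job 1 (finishes minute 16); job 6 (finishes minute 56). The controlling bound is minute 56, so job 2 finishes at 56 + 34 = minute 90.
For job 3: job 2 (finishes minute 90, plus 30-minute gap → minute 120); job 6 (finishes minute 56). Taking the maximum gives a start of minute 120, and it finishes at 120 + 55 = minute 175.
Job 5 needs all of job 3 (finishes minute 175); job 1 (finishes minute 16, plus 20-minute gap → minute 36). That puts its earliest start at minute 175; it finishes at 175 + 15 = minute 190.
Job 7 needs all of job 5 (finishes minute 190); job 6 (finishes minute 56, plus 15-minute gap → minute 71). That puts its earliest start at minute 190; it finishes at 190 + 18 = minute 208.
All tasks are finished once the last one completes. Finish times: Job 1 at 16, Job 2 at 90, Job 3 at 175, Job 4 at 10, Job 5 at 190, Job 6 at 56, Job 7 at 208. The latest is minute 208.

208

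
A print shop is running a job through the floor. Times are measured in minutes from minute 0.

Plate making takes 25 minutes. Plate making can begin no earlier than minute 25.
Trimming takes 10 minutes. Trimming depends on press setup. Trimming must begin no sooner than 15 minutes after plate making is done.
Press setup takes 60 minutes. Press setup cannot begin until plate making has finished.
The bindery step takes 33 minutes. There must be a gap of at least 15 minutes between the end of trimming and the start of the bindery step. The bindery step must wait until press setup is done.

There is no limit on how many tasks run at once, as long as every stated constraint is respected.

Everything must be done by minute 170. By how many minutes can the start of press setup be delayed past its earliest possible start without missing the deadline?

2

After its own release at minute 25, plate making can start at minute 25 and finishes at minute 50.
Press setup waits on plate making (finishes minute 50), so it starts at minute 50 and finishes at 50 + 60 = minute 110.

Working backward from the deadline:
To finish by minute 170, the bindery step (duration 33) must start no later than minute 137.
Trimming has to be done before the bindery step (must start by minute 137, minus 15-minute gap → minute 122). That means finishing by minute 122, i.e. starting by 122 − 10 = minute 112.
Press setup has several dependents: trimming (must start by minute 112); the bindery step (must start by minute 137). The earliest of those limits is minute 112, so press setup must start by 112 − 60 = minute 52.
So press setup can start as early as minute 50 and as late as minute 52, giving 52 − 50 = 2 minutes of slack.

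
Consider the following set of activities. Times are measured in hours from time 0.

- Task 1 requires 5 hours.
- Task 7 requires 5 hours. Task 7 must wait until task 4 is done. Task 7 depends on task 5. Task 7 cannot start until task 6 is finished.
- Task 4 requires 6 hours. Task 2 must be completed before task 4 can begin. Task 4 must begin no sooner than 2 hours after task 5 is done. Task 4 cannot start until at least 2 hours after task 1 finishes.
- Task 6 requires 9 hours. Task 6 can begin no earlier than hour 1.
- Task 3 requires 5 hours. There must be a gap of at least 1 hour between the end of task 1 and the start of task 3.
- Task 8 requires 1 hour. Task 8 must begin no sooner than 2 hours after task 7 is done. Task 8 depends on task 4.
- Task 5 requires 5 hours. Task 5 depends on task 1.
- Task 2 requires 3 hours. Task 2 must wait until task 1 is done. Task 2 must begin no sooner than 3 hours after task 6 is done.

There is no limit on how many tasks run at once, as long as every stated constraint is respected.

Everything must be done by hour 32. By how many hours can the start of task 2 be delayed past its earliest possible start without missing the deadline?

Task 6 cannot begin until its own release at hour 1. It runs from hour 1 to 1 + 9 = hour 10.
Nothing blocks task 1, so it runs from hour 0 to hour 5.
Task 2 cannot start until task 1 (finishes hour 5); task 6 (finishes hour 10, plus 3-hour gap → hour 13). The controlling bound is hour 13, so task 2 finishes at 13 + 3 = hour 16.

Working backward from the deadline:
Nothing follows task 8; the deadline of hour 32 is its only limit. It must start by 32 − 1 = hour 31.
Task 7 has to be done before task 8 (must start by hour 31, minus 2-hour gap → hour 29). That means finishing by hour 29, i.e. starting by 29 − 5 = hour 24.
Task 4 feeds task 7 (must start by hour 24); task 8 (must start by hour 31). Taking the minimum, task 4 must finish by hour 24 and start by 24 − 6 = hour 18.
Task 2 has to be done before task 4 (must start by hour 18). That means finishing by hour 18, i.e. starting by 18 − 3 = hour 15.
So task 2 can start as early as hour 13 and as late as hour 15, giving 15 − 13 = 2 hours of slack.

2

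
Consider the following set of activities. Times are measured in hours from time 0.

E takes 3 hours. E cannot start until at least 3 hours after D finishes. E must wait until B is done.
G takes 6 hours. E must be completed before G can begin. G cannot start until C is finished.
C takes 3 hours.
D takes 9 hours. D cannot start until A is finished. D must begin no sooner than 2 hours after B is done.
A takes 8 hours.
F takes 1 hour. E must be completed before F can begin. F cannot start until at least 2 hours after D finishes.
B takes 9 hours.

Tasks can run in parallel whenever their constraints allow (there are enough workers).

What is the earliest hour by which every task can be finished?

32

C has no prerequisites, so it starts at hour 0 and finishes at hour 3.
B can start immediately at hour 0; it finishes at hour 9.
Nothing blocks A, so it runs from hour 0 to hour 8.
D has to wait for A (finishes hour 8); B (finishes hour 9, plus 2-hour gap → hour 11). The latest of these is hour 11, so D runs hour 11 to 11 + 9 = hour 20.
E cannot start until D (finishes hour 20, plus 3-hour gap → hour 23); B (finishes hour 9). The controlling bound is hour 23, so E finishes at 23 + 3 = hour 26.
G needs all of E (finishes hour 26); C (finishes hour 3). That puts its earliest start at hour 26; it finishes at 26 + 6 = hour 32.
F has to wait for E (finishes hour 26); D (finishes hour 20, plus 2-hour gap → hour 22). The latest of these is hour 26, so F runs hour 26 to 26 + 1 = hour 27.
All tasks are finished once the last one completes. Finish times: A at 8, B at 9, C at 3, D at 20, E at 26, F at 27, G at 32. The latest is hour 32.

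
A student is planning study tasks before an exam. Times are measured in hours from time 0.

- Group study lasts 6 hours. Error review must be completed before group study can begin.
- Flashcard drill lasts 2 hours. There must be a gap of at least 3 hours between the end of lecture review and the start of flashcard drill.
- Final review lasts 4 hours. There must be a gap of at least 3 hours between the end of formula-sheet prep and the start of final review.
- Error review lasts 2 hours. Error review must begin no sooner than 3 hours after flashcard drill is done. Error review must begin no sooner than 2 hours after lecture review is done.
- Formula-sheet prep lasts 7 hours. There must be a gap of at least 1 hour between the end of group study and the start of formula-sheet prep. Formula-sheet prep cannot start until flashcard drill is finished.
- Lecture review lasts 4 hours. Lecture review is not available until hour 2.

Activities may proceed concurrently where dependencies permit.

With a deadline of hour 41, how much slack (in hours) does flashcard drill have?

4

Lecture review cannot begin until its own release at hour 2. It runs from hour 2 to 2 + 4 = hour 6.
Flashcard drill waits on lecture review (finishes hour 6, plus 3-hour gap → hour 9), so it starts at hour 9 and finishes at 9 + 2 = hour 11.

Working backward from the deadline:
Final review must finish by hour 41; it takes 4 hours, so it must start by 41 − 4 = hour 37.
Since final review (must start by hour 37, minus 3-hour gap → hour 34) depends on it, formula-sheet prep must finish by hour 34. Backing off its 7-hour duration gives a latest start of hour 27.
Group study feeds into formula-sheet prep (must start by hour 27, minus 1-hour gap → hour 26); so group study must finish by hour 26 and therefore start by hour 20.
Error review feeds into group study (must start by hour 20); so error review must finish by hour 20 and therefore start by hour 18.
For flashcard drill: error review (must start by hour 18, minus 3-hour gap → hour 15); formula-sheet prep (must start by hour 27). The most restrictive is hour 15; with a 2-hour duration, flashcard drill must start by hour 13.
So flashcard drill can start as early as hour 9 and as late as hour 13, giving 13 − 9 = 4 hours of slack.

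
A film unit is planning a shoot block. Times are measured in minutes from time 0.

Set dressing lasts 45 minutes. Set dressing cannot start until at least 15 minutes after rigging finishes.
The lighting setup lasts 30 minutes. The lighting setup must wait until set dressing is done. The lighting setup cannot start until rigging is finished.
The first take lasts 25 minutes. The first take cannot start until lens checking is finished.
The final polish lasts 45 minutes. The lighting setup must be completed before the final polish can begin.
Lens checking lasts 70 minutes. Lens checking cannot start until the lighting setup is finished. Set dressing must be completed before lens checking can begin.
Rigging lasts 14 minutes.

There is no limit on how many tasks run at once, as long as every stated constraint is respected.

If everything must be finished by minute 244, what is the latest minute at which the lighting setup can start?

119

The first take must finish by minute 244; it takes 25 minutes, so it must start by 244 − 25 = minute 219.
Lens checking has to be done before the first take (must start by minute 219). That means finishing by minute 219, i.e. starting by 219 − 70 = minute 149.
Nothing follows the final polish; the deadline of minute 244 is its only limit. It must start by 244 − 45 = minute 199.
For the lighting setup: lens checking (must start by minute 149); the final polish (must start by minute 199). The most restrictive is minute 149; with a 30-minute duration, the lighting setup must start by minute 119.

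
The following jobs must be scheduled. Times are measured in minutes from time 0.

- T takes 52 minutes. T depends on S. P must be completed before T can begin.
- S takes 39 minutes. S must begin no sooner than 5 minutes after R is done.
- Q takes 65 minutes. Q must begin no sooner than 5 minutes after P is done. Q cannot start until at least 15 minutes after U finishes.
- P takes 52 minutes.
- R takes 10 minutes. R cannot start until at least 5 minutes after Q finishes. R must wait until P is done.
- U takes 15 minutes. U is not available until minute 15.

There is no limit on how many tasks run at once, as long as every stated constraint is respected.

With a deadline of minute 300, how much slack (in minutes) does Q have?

U waits on its own release at minute 15, so it starts at minute 15 and finishes at 15 + 15 = minute 30.
P can start immediately at minute 0; it finishes at minute 52.
Q needs all of P (finishes minute 52, plus 5-minute gap → minute 57); U (finishes minute 30, plus 15-minute gap → minute 45). That puts its earliest start at minute 57; it finishes at 57 + 65 = minute 122.

Working backward from the deadline:
To finish by minute 300, T (duration 52) must start no later than minute 248.
Since T (must start by minute 248) depends on it, S must finish by minute 248. Backing off its 39-minute duration gives a latest start of minute 209.
Since S (must start by minute 209, minus 5-minute gap → minute 204) depends on it, R must finish by minute 204. Backing off its 10-minute duration gives a latest start of minute 194.
Q must finish before R (must start by minute 194, minus 5-minute gap → minute 189). With a 65-minute duration, Q must start by 189 − 65 = minute 124.
So Q can start as early as minute 57 and as late as minute 124, giving 124 − 57 = 67 minutes of slack.

67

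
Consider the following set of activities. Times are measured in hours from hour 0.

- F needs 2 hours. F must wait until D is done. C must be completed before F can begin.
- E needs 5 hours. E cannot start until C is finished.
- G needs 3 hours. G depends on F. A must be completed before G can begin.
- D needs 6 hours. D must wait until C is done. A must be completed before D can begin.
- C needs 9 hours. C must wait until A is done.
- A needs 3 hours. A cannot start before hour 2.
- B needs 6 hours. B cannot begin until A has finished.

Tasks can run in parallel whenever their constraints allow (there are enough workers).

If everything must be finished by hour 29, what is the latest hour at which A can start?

B must finish by hour 29; it takes 6 hours, so it must start by 29 − 6 = hour 23.
G has no dependents, so it just needs to finish by hour 29. Starting by 29 − 3 = hour 26 achieves that.
F has to be done before G (must start by hour 26). That means finishing by hour 26, i.e. starting by 26 − 2 = hour 24.
Since F (must start by hour 24) depends on it, D must finish by hour 24. Backing off its 6-hour duration gives a latest start of hour 18.
To finish by hour 29, E (duration 5) must start no later than hour 24.
C feeds D (must start by hour 18); E (must start by hour 24); F (must start by hour 24). Taking the minimum, C must finish by hour 18 and start by 18 − 9 = hour 9.
A must finish in time for B (must start by hour 23); C (must start by hour 9); D (must start by hour 18); G (must start by hour 26). The tightest is hour 9, so A must start by 9 − 3 = hour 6.

6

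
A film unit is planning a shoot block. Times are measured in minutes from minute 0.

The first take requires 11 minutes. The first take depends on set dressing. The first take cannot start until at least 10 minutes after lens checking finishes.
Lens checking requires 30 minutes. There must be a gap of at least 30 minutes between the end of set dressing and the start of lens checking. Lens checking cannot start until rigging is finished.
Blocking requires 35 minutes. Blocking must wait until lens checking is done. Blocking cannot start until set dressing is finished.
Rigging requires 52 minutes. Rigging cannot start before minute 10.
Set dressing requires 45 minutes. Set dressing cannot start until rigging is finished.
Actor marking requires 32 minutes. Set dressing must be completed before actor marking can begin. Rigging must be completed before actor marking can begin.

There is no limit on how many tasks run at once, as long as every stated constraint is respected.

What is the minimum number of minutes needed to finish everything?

Rigging cannot begin until its own release at minute 10. It runs from minute 10 to 10 + 52 = minute 62.
After rigging (finishes minute 62), set dressing can start at minute 62 and finishes at minute 107.
Actor marking needs all of set dressing (finishes minute 107); rigging (finishes minute 62). That puts its earliest start at minute 107; it finishes at 107 + 32 = minute 139.
For lens checking: set dressing (finishes minute 107, plus 30-minute gap → minute 137); rigging (finishes minute 62). Taking the maximum gives a start of minute 137, and it finishes at 137 + 30 = minute 167.
The first take cannot start until set dressing (finishes minute 107); lens checking (finishes minute 167, plus 10-minute gap → minute 177). The controlling bound is minute 177, so the first take finishes at 177 + 11 = minute 188.
Blocking cannot start until lens checking (finishes minute 167); set dressing (finishes minute 107). The controlling bound is minute 167, so blocking finishes at 167 + 35 = minute 202.
All tasks are finished once the last one completes. Finish times: Rigging at 62, Set dressing at 107, Lens checking at 167, Blocking at 202, Actor marking at 139, The first take at 188. The latest is minute 202.

202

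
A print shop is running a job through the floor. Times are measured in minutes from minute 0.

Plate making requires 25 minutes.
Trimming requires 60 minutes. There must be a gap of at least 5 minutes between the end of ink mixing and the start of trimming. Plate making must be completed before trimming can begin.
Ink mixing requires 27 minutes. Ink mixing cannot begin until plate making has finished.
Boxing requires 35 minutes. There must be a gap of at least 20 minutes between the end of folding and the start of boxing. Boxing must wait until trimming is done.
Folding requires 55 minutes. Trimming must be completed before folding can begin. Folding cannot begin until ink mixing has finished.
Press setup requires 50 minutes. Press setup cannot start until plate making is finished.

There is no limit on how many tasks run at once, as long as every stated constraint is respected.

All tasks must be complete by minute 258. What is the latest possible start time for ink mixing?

Nothing follows boxing; the deadline of minute 258 is its only limit. It must start by 258 − 35 = minute 223.
Folding must finish before boxing (must start by minute 223, minus 20-minute gap → minute 203). With a 55-minute duration, folding must start by 203 − 55 = minute 148.
Trimming must finish in time for folding (must start by minute 148); boxing (must start by minute 223). The tightest is minute 148, so trimming must start by 148 − 60 = minute 88.
Ink mixing has several dependents: trimming (must start by minute 88, minus 5-minute gap → minute 83); folding (must start by minute 148). The earliest of those limits is minute 83, so ink mixing must start by 83 − 27 = minute 56.

56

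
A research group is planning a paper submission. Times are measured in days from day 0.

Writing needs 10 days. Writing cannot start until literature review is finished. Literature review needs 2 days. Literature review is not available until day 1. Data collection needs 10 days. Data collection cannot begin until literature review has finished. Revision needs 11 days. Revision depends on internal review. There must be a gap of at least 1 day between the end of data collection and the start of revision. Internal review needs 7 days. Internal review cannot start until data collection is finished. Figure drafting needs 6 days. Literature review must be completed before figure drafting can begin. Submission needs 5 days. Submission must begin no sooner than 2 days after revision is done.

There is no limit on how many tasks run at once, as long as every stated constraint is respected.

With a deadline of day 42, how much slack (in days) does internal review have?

Literature review waits on its own release at day 1, so it starts at day 1 and finishes at 1 + 2 = day 3.
Data collection waits on literature review (finishes day 3), so it starts at day 3 and finishes at 3 + 10 = day 13.
Internal review cannot begin until data collection (finishes day 13). It runs from day 13 to 13 + 7 = day 20.

Working backward from the deadline:
Nothing follows submission; the deadline of day 42 is its only limit. It must start by 42 − 5 = day 37.
Since submission (must start by day 37, minus 2-day gap → day 35) depends on it, revision must finish by day 35. Backing off its 11-day duration gives a latest start of day 24.
Since revision (must start by day 24) depends on it, internal review must finish by day 24. Backing off its 7-day duration gives a latest start of day 17.
So internal review can start as early as day 13 and as late as day 17, giving 17 − 13 = 4 days of slack.

4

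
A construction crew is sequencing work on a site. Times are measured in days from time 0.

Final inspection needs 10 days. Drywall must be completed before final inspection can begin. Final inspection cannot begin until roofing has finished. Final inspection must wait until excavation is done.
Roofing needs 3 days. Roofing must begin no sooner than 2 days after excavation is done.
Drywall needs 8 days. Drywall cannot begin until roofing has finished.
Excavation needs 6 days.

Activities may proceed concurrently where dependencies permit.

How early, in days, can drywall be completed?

19

Excavation can start immediately at day 0; it finishes at day 6.
Roofing waits on excavation (finishes day 6, plus 2-day gap → day 8), so it starts at day 8 and finishes at 8 + 3 = day 11.
Drywall waits on roofing (finishes day 11), so it starts at day 11 and finishes at 11 + 8 = day 19.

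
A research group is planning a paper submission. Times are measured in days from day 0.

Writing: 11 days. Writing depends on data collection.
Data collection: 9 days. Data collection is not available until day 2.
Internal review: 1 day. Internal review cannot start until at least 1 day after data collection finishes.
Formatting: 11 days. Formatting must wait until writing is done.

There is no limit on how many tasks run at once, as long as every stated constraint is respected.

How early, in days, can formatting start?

22

Data collection cannot begin until its own release at day 2. It runs from day 2 to 2 + 9 = day 11.
After data collection (finishes day 11), writing can start at day 11 and finishes at day 22.
Formatting waits on writing (finishes day 22), so the earliest it can start is day 22.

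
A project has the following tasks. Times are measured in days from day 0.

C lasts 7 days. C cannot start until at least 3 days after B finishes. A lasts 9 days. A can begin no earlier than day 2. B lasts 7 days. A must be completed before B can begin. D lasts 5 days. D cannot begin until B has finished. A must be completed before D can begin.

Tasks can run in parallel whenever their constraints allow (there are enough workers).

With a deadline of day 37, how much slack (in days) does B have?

9

A cannot begin until its own release at day 2. It runs from day 2 to 2 + 9 = day 11.
B cannot begin until A (finishes day 11). It runs from day 11 to 11 + 7 = day 18.

Working backward from the deadline:
C must finish by day 37; it takes 7 days, so it must start by 37 − 7 = day 30.
To finish by day 37, D (duration 5) must start no later than day 32.
B has several dependents: C (must start by day 30, minus 3-day gap → day 27); D (must start by day 32). The earliest of those limits is day 27, so B must start by 27 − 7 = day 20.
So B can start as early as day 11 and as late as day 20, giving 20 − 11 = 9 days of slack.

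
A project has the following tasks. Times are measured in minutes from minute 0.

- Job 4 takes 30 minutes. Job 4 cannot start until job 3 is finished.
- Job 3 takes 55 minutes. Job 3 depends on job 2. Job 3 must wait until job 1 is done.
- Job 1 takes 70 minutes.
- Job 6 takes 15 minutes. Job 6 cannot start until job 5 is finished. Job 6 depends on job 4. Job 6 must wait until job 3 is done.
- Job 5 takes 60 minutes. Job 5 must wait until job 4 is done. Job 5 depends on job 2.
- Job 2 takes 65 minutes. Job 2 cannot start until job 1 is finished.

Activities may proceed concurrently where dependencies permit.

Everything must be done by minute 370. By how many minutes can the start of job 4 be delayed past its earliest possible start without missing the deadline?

Nothing blocks job 1, so it runs from minute 0 to minute 70.
Job 2 cannot begin until job 1 (finishes minute 70). It runs from minute 70 to 70 + 65 = minute 135.
Job 3 cannot start until job 2 (finishes minute 135); job 1 (finishes minute 70). The controlling bound is minute 135, so job 3 finishes at 135 + 55 = minute 190.
Job 4 waits on job 3 (finishes minute 190), so it starts at minute 190 and finishes at 190 + 30 = minute 220.

Working backward from the deadline:
Job 6 has no dependents, so it just needs to finish by minute 370. Starting by 370 − 15 = minute 355 achieves that.
Job 5 must finish before job 6 (must start by minute 355). With a 60-minute duration, job 5 must start by 355 − 60 = minute 295.
Job 4 has several dependents: job 5 (must start by minute 295); job 6 (must start by minute 355). The earliest of those limits is minute 295, so job 4 must start by 295 − 30 = minute 265.
So job 4 can start as early as minute 190 and as late as minute 265, giving 265 − 190 = 75 minutes of slack.

75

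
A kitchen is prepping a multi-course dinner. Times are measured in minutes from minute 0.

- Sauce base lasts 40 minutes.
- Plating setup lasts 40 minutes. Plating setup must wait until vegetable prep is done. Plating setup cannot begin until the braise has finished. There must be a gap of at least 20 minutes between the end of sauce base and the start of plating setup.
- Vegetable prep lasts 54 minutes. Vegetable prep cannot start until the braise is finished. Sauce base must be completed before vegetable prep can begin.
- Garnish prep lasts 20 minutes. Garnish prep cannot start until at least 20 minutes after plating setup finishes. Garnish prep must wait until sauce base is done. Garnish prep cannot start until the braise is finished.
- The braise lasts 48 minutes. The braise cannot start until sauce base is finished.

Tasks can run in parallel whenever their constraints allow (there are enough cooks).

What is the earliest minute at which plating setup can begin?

142

Nothing blocks sauce base, so it runs from minute 0 to minute 40.
The braise waits on sauce base (finishes minute 40), so it starts at minute 40 and finishes at 40 + 48 = minute 88.
For vegetable prep: the braise (finishes minute 88); sauce base (finishes minute 40). Taking the maximum gives a start of minute 88, and it finishes at 88 + 54 = minute 142.
Plating setup waits on vegetable prep (finishes minute 142); the braise (finishes minute 88); sauce base (finishes minute 40, plus 20-minute gap → minute 60). The latest of these is minute 142, which is the earliest plating setup can start.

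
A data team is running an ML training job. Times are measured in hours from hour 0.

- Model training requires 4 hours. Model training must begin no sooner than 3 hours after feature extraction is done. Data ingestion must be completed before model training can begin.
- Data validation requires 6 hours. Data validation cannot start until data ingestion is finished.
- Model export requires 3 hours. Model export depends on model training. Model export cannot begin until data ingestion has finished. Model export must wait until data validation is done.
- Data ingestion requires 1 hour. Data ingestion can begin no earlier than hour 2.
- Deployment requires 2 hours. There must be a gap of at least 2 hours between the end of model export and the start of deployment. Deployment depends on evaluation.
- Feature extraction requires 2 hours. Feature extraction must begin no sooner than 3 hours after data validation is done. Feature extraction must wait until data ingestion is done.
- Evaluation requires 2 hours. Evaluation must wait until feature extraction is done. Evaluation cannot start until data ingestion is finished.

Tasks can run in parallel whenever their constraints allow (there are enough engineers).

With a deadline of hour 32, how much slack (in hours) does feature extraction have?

After its own release at hour 2, data ingestion can start at hour 2 and finishes at hour 3.
Data validation waits on data ingestion (finishes hour 3), so it starts at hour 3 and finishes at 3 + 6 = hour 9.
Feature extraction has to wait for data validation (finishes hour 9, plus 3-hour gap → hour 12); data ingestion (finishes hour 3). The latest of these is hour 12, so feature extraction runs hour 12 to 12 + 2 = hour 14.

Working backward from the deadline:
Nothing follows deployment; the deadline of hour 32 is its only limit. It must start by 32 − 2 = hour 30.
Model export feeds into deployment (must start by hour 30, minus 2-hour gap → hour 28); so model export must finish by hour 28 and therefore start by hour 25.
Model training has to be done before model export (must start by hour 25). That means finishing by hour 25, i.e. starting by 25 − 4 = hour 21.
Evaluation feeds into deployment (must start by hour 30); so evaluation must finish by hour 30 and therefore start by hour 28.
For feature extraction: model training (must start by hour 21, minus 3-hour gap → hour 18); evaluation (must start by hour 28). The most restrictive is hour 18; with a 2-hour duration, feature extraction must start by hour 16.
So feature extraction can start as early as hour 12 and as late as hour 16, giving 16 − 12 = 4 hours of slack.

4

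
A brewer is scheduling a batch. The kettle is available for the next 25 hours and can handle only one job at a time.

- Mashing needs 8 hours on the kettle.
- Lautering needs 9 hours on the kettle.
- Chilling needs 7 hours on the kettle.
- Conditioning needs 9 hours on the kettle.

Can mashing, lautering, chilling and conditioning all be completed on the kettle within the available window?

Running back to back, the jobs need 8 + 9 + 7 + 9 = 33 hours on the kettle.
Since 33 > 25, they cannot all fit.

No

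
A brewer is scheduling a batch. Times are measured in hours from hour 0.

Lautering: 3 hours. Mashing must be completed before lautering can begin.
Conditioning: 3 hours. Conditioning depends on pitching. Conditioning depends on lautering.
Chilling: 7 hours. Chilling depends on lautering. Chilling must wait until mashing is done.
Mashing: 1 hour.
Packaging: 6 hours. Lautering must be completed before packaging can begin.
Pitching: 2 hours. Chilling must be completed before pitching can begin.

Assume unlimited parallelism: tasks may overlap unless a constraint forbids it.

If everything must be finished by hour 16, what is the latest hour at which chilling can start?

Conditioning has no dependents, so it just needs to finish by hour 16. Starting by 16 − 3 = hour 13 achieves that.
Pitching must finish before conditioning (must start by hour 13). With a 2-hour duration, pitching must start by 13 − 2 = hour 11.
Chilling has to be done before pitching (must start by hour 11). That means finishing by hour 11, i.e. starting by 11 − 7 = hour 4.

4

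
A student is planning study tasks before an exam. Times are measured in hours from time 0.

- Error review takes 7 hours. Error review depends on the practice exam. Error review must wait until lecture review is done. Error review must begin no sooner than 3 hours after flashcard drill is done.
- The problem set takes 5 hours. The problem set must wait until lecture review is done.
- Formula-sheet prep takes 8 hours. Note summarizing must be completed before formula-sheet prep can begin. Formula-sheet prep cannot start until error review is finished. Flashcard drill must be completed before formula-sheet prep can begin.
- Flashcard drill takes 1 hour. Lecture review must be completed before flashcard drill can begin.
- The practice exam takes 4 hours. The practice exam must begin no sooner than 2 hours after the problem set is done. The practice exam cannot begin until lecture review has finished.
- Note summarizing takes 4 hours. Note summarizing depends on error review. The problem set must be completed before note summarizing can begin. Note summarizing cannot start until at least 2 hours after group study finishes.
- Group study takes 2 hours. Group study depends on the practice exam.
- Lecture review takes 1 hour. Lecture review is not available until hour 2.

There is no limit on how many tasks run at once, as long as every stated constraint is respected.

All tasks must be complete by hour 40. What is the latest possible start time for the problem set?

10

Nothing follows formula-sheet prep; the deadline of hour 40 is its only limit. It must start by 40 − 8 = hour 32.
Since formula-sheet prep (must start by hour 32) depends on it, note summarizing must finish by hour 32. Backing off its 4-hour duration gives a latest start of hour 28.
For error review: note summarizing (must start by hour 28); formula-sheet prep (must start by hour 32). The most restrictive is hour 28; with a 7-hour duration, error review must start by hour 21.
Group study has to be done before note summarizing (must start by hour 28, minus 2-hour gap → hour 26). That means finishing by hour 26, i.e. starting by 26 − 2 = hour 24.
The practice exam feeds error review (must start by hour 21); group study (must start by hour 24). Taking the minimum, the practice exam must finish by hour 21 and start by 21 − 4 = hour 17.
For the problem set: the practice exam (must start by hour 17, minus 2-hour gap → hour 15); note summarizing (must start by hour 28). The most restrictive is hour 15; with a 5-hour duration, the problem set must start by hour 10.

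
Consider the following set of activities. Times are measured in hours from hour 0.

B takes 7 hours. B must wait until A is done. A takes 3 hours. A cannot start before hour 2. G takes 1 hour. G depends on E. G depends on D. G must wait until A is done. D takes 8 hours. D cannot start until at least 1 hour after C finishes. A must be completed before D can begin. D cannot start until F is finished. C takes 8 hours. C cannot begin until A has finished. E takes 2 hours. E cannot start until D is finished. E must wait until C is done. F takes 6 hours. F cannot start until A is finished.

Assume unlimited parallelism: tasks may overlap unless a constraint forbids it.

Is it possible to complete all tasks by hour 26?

A cannot begin until its own release at hour 2. It runs from hour 2 to 2 + 3 = hour 5.
F waits on A (finishes hour 5), so it starts at hour 5 and finishes at 5 + 6 = hour 11.
After A (finishes hour 5), C can start at hour 5 and finishes at hour 13.
D needs all of C (finishes hour 13, plus 1-hour gap → hour 14); A (finishes hour 5); F (finishes hour 11). That puts its earliest start at hour 14; it finishes at 14 + 8 = hour 22.
E cannot start until D (finishes hour 22); C (finishes hour 13). The controlling bound is hour 22, so E finishes at 22 + 2 = hour 24.
G cannot start until E (finishes hour 24); D (finishes hour 22); A (finishes hour 5). The controlling bound is hour 24, so G finishes at 24 + 1 = hour 25.
B waits on A (finishes hour 5), so it starts at hour 5 and finishes at 5 + 7 = hour 12.
Every task is finished by hour 25, which is no later than the deadline of 26, so the schedule is feasible.

Yes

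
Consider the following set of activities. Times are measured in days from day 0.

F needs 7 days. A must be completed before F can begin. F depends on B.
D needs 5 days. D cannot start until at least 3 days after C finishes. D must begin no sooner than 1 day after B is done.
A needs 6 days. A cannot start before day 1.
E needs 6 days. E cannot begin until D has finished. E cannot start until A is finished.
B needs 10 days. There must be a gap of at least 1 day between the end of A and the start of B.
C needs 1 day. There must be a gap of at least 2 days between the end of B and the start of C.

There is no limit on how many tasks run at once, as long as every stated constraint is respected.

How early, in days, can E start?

29

A waits on its own release at day 1, so it starts at day 1 and finishes at 1 + 6 = day 7.
B cannot begin until A (finishes day 7, plus 1-day gap → day 8). It runs from day 8 to 8 + 10 = day 18.
After B (finishes day 18, plus 2-day gap → day 20), C can start at day 20 and finishes at day 21.
For D: C (finishes day 21, plus 3-day gap → day 24); B (finishes day 18, plus 1-day gap → day 19). Taking the maximum gives a start of day 24, and it finishes at 24 + 5 = day 29.
E waits on D (finishes day 29); A (finishes day 7). The latest of these is day 29, which is the earliest E can start.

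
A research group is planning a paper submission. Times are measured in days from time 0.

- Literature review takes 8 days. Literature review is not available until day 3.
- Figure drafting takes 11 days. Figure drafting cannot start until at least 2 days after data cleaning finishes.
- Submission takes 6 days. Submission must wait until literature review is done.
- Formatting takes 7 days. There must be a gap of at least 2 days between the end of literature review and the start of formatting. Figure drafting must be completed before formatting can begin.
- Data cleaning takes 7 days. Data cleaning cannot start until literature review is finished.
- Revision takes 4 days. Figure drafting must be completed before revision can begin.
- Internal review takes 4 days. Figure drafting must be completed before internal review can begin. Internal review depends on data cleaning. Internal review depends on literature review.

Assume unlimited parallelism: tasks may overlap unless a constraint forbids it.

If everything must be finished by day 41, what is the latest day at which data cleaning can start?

Nothing follows internal review; the deadline of day 41 is its only limit. It must start by 41 − 4 = day 37.
Nothing follows revision; the deadline of day 41 is its only limit. It must start by 41 − 4 = day 37.
Formatting must finish by day 41; it takes 7 days, so it must start by 41 − 7 = day 34.
Figure drafting has several dependents: internal review (must start by day 37); revision (must start by day 37); formatting (must start by day 34). The earliest of those limits is day 34, so figure drafting must start by 34 − 11 = day 23.
For data cleaning: figure drafting (must start by day 23, minus 2-day gap → day 21); internal review (must start by day 37). The most restrictive is day 21; with a 7-day duration, data cleaning must start by day 14.

14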